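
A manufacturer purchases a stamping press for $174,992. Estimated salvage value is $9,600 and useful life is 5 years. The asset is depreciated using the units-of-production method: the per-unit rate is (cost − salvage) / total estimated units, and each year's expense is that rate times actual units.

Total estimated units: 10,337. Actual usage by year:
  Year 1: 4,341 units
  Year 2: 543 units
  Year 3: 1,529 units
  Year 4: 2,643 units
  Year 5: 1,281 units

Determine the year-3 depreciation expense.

Depreciable base = $174,992 − $9,600 = $165,392.
Rate = $165,392 / 10,337 units = $16 per unit.
Year 1: 4,341 × $16 = $69,456. Book value $105,536.
Year 2: 543 × $16 = $8,688. Book value $96,848.
Year 3: 1,529 × $16 = $24,464. Book value $72,384.

$24,464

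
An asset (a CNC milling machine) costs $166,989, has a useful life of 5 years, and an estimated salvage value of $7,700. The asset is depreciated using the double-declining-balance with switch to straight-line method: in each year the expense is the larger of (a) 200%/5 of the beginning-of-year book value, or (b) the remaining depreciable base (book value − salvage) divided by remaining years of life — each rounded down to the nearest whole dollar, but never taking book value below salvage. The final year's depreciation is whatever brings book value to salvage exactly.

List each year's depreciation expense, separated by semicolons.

$66,795; $40,077; $24,046; $14,428; $13,943

Depreciable base = $166,989 − $7,700 = $159,289.
Year 1: DB = ⌊$166,989 × 200%/5⌋ = $66,795; SL = ⌊$159,289/5⌋ = $31,857 → take DB $66,795. Book value $100,194.
Year 2: DB = ⌊$100,194 × 200%/5⌋ = $40,077; SL = ⌊$92,494/4⌋ = $23,123 → take DB $40,077. Book value $60,117.
Year 3: DB = ⌊$60,117 × 200%/5⌋ = $24,046; SL = ⌊$52,417/3⌋ = $17,472 → take DB $24,046. Book value $36,071.
Year 4: DB = ⌊$36,071 × 200%/5⌋ = $14,428; SL = ⌊$28,371/2⌋ = $14,185 → take DB $14,428. Book value $21,643.
Year 5 (final): $21,643 − $7,700 = $13,943. Book value $7,700.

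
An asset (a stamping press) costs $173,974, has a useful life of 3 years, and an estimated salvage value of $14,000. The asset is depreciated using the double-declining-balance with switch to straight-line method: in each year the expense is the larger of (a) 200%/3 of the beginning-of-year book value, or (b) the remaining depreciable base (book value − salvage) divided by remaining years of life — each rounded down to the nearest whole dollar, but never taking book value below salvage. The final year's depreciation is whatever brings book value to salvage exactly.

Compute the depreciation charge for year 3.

$5,331

Depreciable base = $173,974 − $14,000 = $159,974.
Year 1: DB = ⌊$173,974 × 200%/3⌋ = $115,982; SL = ⌊$159,974/3⌋ = $53,324 → take DB $115,982. Book value $57,992.
Year 2: DB = ⌊$57,992 × 200%/3⌋ = $38,661; SL = ⌊$43,992/2⌋ = $21,996 → take DB $38,661. Book value $19,331.
Year 3 (final): $19,331 − $14,000 = $5,331. Book value $14,000.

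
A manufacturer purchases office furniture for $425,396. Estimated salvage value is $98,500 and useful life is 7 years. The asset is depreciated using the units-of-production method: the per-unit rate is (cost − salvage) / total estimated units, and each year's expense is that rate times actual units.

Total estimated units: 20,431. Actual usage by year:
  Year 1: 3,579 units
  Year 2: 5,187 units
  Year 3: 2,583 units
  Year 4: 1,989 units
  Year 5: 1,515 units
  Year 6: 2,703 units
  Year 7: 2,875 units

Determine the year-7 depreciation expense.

Depreciable base = $425,396 − $98,500 = $326,896.
Rate = $326,896 / 20,431 units = $16 per unit.
Year 1: 3,579 × $16 = $57,264. Book value $368,132.
Year 2: 5,187 × $16 = $82,992. Book value $285,140.
Year 3: 2,583 × $16 = $41,328. Book value $243,812.
Year 4: 1,989 × $16 = $31,824. Book value $211,988.
Year 5: 1,515 × $16 = $24,240. Book value $187,748.
Year 6: 2,703 × $16 = $43,248. Book value $144,500.
Year 7: 2,875 × $16 = $46,000. Book value $98,500.

$46,000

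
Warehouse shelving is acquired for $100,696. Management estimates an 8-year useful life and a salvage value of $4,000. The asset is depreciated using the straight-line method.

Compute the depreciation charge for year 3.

Depreciable base = $100,696 − $4,000 = $96,696.
Annual expense = $96,696 / 8 = $12,087.

$12,087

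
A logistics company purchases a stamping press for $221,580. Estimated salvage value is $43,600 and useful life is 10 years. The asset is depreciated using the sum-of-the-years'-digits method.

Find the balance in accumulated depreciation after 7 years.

Depreciable base = $221,580 − $43,600 = $177,980.
Sum of the years' digits = 10+9+8+7+6+5+4+3+2+1 = 55.
Year 1: $177,980 × 10/55 = $32,360. Book value $189,220.
Year 2: $177,980 × 9/55 = $29,124. Book value $160,096.
Year 3: $177,980 × 8/55 = $25,888. Book value $134,208.
Year 4: $177,980 × 7/55 = $22,652. Book value $111,556.
Year 5: $177,980 × 6/55 = $19,416. Book value $92,140.
Year 6: $177,980 × 5/55 = $16,180. Book value $75,960.
Year 7: $177,980 × 4/55 = $12,944. Book value $63,016.
Accumulated through year 7 = $221,580 − $63,016 = $158,564.

$158,564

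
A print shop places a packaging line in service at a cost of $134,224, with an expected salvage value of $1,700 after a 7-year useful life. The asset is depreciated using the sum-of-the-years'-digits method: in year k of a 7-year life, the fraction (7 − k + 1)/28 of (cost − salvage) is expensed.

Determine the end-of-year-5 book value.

Depreciable base = $134,224 − $1,700 = $132,524.
Sum of the years' digits = 7+6+5+4+3+2+1 = 28.
Year 1: $132,524 × 7/28 = $33,131. Book value $101,093.
Year 2: $132,524 × 6/28 = $28,398. Book value $72,695.
Year 3: $132,524 × 5/28 = $23,665. Book value $49,030.
Year 4: $132,524 × 4/28 = $18,932. Book value $30,098.
Year 5: $132,524 × 3/28 = $14,199. Book value $15,899.

$15,899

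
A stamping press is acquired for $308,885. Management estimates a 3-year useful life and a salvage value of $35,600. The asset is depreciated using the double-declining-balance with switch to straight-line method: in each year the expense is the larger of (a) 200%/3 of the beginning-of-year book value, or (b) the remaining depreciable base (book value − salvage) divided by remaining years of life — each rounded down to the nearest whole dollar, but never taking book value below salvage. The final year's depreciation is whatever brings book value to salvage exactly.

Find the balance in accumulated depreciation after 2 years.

Depreciable base = $308,885 − $35,600 = $273,285.
Year 1: DB = ⌊$308,885 × 200%/3⌋ = $205,923; SL = ⌊$273,285/3⌋ = $91,095 → take DB $205,923. Book value $102,962.
Year 2: DB = ⌊$102,962 × 200%/3⌋ = $68,641; SL = ⌊$67,362/2⌋ = $33,681 → take DB $68,641, capped at $67,362. Book value $35,600.
Accumulated through year 2 = $308,885 − $35,600 = $273,285.

$273,285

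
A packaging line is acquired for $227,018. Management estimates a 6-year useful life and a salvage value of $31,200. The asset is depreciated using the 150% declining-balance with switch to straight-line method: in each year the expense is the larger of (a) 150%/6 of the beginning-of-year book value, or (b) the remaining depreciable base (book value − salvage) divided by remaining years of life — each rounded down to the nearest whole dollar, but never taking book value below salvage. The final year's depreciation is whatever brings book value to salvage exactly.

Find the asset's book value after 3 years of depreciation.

Depreciable base = $227,018 − $31,200 = $195,818.
Year 1: DB = ⌊$227,018 × 150%/6⌋ = $56,754; SL = ⌊$195,818/6⌋ = $32,636 → take DB $56,754. Book value $170,264.
Year 2: DB = ⌊$170,264 × 150%/6⌋ = $42,566; SL = ⌊$139,064/5⌋ = $27,812 → take DB $42,566. Book value $127,698.
Year 3: DB = ⌊$127,698 × 150%/6⌋ = $31,924; SL = ⌊$96,498/4⌋ = $24,124 → take DB $31,924. Book value $95,774.

$95,774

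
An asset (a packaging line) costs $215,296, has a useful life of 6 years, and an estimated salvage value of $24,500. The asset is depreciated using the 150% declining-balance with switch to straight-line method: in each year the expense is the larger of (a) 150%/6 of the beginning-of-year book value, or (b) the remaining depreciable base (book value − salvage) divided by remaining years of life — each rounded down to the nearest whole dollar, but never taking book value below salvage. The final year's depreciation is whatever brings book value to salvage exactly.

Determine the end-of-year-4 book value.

$68,121

Depreciable base = $215,296 − $24,500 = $190,796.
Year 1: DB = ⌊$215,296 × 150%/6⌋ = $53,824; SL = ⌊$190,796/6⌋ = $31,799 → take DB $53,824. Book value $161,472.
Year 2: DB = ⌊$161,472 × 150%/6⌋ = $40,368; SL = ⌊$136,972/5⌋ = $27,394 → take DB $40,368. Book value $121,104.
Year 3: DB = ⌊$121,104 × 150%/6⌋ = $30,276; SL = ⌊$96,604/4⌋ = $24,151 → take DB $30,276. Book value $90,828.
Year 4: DB = ⌊$90,828 × 150%/6⌋ = $22,707; SL = ⌊$66,328/3⌋ = $22,109 → take DB $22,707. Book value $68,121.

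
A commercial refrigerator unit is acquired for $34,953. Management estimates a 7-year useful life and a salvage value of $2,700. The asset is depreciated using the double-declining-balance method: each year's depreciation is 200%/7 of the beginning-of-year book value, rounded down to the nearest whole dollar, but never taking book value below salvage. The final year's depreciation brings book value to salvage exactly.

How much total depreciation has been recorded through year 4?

$25,853

Depreciable base = $34,953 − $2,700 = $32,253.
Year 1: ⌊$34,953 × 200%/7⌋ = $9,986. Book value $24,967.
Year 2: ⌊$24,967 × 200%/7⌋ = $7,133. Book value $17,834.
Year 3: ⌊$17,834 × 200%/7⌋ = $5,095. Book value $12,739.
Year 4: ⌊$12,739 × 200%/7⌋ = $3,639. Book value $9,100.
Accumulated through year 4 = $34,953 − $9,100 = $25,853.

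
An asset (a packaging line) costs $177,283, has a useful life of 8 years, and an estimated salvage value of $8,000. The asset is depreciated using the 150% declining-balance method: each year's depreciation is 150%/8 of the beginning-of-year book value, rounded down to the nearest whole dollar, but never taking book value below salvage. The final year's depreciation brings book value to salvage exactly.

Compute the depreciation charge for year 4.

$17,829

Depreciable base = $177,283 − $8,000 = $169,283.
Year 1: ⌊$177,283 × 150%/8⌋ = $33,240. Book value $144,043.
Year 2: ⌊$144,043 × 150%/8⌋ = $27,008. Book value $117,035.
Year 3: ⌊$117,035 × 150%/8⌋ = $21,944. Book value $95,091.
Year 4: ⌊$95,091 × 150%/8⌋ = $17,829. Book value $77,262.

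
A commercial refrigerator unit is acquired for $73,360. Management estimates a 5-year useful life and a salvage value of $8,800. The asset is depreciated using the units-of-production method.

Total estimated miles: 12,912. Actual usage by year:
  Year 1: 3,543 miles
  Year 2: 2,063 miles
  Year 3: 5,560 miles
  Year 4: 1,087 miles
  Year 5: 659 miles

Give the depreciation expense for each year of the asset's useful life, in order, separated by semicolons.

Depreciable base = $73,360 − $8,800 = $64,560.
Rate = $64,560 / 12,912 miles = $5 per mile.
Year 1: 3,543 × $5 = $17,715. Book value $55,645.
Year 2: 2,063 × $5 = $10,315. Book value $45,330.
Year 3: 5,560 × $5 = $27,800. Book value $17,530.
Year 4: 1,087 × $5 = $5,435. Book value $12,095.
Year 5: 659 × $5 = $3,295. Book value $8,800.

$17,715; $10,315; $27,800; $5,435; $3,295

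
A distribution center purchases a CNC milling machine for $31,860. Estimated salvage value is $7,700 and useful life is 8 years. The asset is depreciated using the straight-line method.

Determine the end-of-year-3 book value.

Depreciable base = $31,860 − $7,700 = $24,160.
Annual expense = $24,160 / 8 = $3,020.
End of year 1: book value $28,840.
End of year 2: book value $25,820.
End of year 3: book value $22,800.

$22,800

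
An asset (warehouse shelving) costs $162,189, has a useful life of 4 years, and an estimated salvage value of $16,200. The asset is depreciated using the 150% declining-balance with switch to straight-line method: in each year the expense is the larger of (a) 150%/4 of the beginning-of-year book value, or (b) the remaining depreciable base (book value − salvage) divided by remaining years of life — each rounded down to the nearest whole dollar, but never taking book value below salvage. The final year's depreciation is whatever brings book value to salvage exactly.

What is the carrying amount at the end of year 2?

Depreciable base = $162,189 − $16,200 = $145,989.
Year 1: DB = ⌊$162,189 × 150%/4⌋ = $60,820; SL = ⌊$145,989/4⌋ = $36,497 → take DB $60,820. Book value $101,369.
Year 2: DB = ⌊$101,369 × 150%/4⌋ = $38,013; SL = ⌊$85,169/3⌋ = $28,389 → take DB $38,013. Book value $63,356.

$63,356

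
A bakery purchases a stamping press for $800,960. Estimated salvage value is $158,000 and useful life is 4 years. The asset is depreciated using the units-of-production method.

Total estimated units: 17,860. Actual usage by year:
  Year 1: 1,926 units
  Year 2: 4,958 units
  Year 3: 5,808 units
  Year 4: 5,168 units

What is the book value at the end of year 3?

$344,048

Depreciable base = $800,960 − $158,000 = $642,960.
Rate = $642,960 / 17,860 units = $36 per unit.
Year 1: 1,926 × $36 = $69,336. Book value $731,624.
Year 2: 4,958 × $36 = $178,488. Book value $553,136.
Year 3: 5,808 × $36 = $209,088. Book value $344,048.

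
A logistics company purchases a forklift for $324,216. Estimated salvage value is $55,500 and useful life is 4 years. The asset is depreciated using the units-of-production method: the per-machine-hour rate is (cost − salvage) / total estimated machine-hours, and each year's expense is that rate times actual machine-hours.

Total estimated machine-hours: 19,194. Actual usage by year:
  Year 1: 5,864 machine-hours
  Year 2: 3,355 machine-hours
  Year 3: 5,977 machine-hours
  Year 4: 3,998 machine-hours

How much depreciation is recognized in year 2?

Depreciable base = $324,216 − $55,500 = $268,716.
Rate = $268,716 / 19,194 machine-hours = $14 per machine-hour.
Year 1: 5,864 × $14 = $82,096. Book value $242,120.
Year 2: 3,355 × $14 = $46,970. Book value $195,150.

$46,970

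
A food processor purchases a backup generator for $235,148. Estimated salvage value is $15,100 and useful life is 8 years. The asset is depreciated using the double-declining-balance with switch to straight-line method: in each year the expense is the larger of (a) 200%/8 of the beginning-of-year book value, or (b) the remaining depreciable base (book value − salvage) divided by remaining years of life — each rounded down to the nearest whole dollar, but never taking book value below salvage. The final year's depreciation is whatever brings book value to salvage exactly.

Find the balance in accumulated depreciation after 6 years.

$193,295

Depreciable base = $235,148 − $15,100 = $220,048.
Year 1: DB = ⌊$235,148 × 200%/8⌋ = $58,787; SL = ⌊$220,048/8⌋ = $27,506 → take DB $58,787. Book value $176,361.
Year 2: DB = ⌊$176,361 × 200%/8⌋ = $44,090; SL = ⌊$161,261/7⌋ = $23,037 → take DB $44,090. Book value $132,271.
Year 3: DB = ⌊$132,271 × 200%/8⌋ = $33,067; SL = ⌊$117,171/6⌋ = $19,528 → take DB $33,067. Book value $99,204.
Year 4: DB = ⌊$99,204 × 200%/8⌋ = $24,801; SL = ⌊$84,104/5⌋ = $16,820 → take DB $24,801. Book value $74,403.
Year 5: DB = ⌊$74,403 × 200%/8⌋ = $18,600; SL = ⌊$59,303/4⌋ = $14,825 → take DB $18,600. Book value $55,803.
Year 6: DB = ⌊$55,803 × 200%/8⌋ = $13,950; SL = ⌊$40,703/3⌋ = $13,567 → take DB $13,950. Book value $41,853.
Accumulated through year 6 = $235,148 − $41,853 = $193,295.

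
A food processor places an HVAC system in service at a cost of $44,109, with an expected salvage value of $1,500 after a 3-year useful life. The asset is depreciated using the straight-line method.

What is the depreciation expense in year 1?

$14,203

Depreciable base = $44,109 − $1,500 = $42,609.
Annual expense = $42,609 / 3 = $14,203.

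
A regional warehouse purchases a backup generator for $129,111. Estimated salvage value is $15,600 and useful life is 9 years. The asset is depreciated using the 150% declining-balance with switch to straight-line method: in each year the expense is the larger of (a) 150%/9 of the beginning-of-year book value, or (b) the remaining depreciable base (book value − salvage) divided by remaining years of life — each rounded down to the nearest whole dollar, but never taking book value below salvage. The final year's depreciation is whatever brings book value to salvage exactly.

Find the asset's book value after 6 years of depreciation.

Depreciable base = $129,111 − $15,600 = $113,511.
Year 1: DB = ⌊$129,111 × 150%/9⌋ = $21,518; SL = ⌊$113,511/9⌋ = $12,612 → take DB $21,518. Book value $107,593.
Year 2: DB = ⌊$107,593 × 150%/9⌋ = $17,932; SL = ⌊$91,993/8⌋ = $11,499 → take DB $17,932. Book value $89,661.
Year 3: DB = ⌊$89,661 × 150%/9⌋ = $14,943; SL = ⌊$74,061/7⌋ = $10,580 → take DB $14,943. Book value $74,718.
Year 4: DB = ⌊$74,718 × 150%/9⌋ = $12,453; SL = ⌊$59,118/6⌋ = $9,853 → take DB $12,453. Book value $62,265.
Year 5: DB = ⌊$62,265 × 150%/9⌋ = $10,377; SL = ⌊$46,665/5⌋ = $9,333 → take DB $10,377. Book value $51,888.
Year 6: DB = ⌊$51,888 × 150%/9⌋ = $8,648; SL = ⌊$36,288/4⌋ = $9,072 → take SL $9,072. Book value $42,816.

$42,816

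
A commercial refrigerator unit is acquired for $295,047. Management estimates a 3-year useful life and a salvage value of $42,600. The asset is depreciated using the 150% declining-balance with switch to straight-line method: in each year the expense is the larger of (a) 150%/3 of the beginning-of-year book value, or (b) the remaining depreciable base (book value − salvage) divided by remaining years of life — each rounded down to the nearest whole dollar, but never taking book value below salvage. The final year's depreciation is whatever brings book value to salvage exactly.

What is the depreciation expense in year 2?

Depreciable base = $295,047 − $42,600 = $252,447.
Year 1: DB = ⌊$295,047 × 150%/3⌋ = $147,523; SL = ⌊$252,447/3⌋ = $84,149 → take DB $147,523. Book value $147,524.
Year 2: DB = ⌊$147,524 × 150%/3⌋ = $73,762; SL = ⌊$104,924/2⌋ = $52,462 → take DB $73,762. Book value $73,762.

$73,762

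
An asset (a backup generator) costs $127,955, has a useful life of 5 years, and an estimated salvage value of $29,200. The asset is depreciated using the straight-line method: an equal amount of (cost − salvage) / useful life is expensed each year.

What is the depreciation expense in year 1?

Depreciable base = $127,955 − $29,200 = $98,755.
Annual expense = $98,755 / 5 = $19,751.

$19,751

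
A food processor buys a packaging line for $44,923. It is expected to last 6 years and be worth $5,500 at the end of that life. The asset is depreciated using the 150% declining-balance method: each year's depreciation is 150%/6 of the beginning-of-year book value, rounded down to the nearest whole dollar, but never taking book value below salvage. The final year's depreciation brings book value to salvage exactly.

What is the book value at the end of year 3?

$18,953

Depreciable base = $44,923 − $5,500 = $39,423.
Year 1: ⌊$44,923 × 150%/6⌋ = $11,230. Book value $33,693.
Year 2: ⌊$33,693 × 150%/6⌋ = $8,423. Book value $25,270.
Year 3: ⌊$25,270 × 150%/6⌋ = $6,317. Book value $18,953.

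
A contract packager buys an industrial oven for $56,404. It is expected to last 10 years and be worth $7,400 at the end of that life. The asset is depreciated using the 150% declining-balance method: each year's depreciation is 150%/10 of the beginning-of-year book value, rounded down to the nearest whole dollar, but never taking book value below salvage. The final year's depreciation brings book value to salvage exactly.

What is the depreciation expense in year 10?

Depreciable base = $56,404 − $7,400 = $49,004.
Year 1: ⌊$56,404 × 150%/10⌋ = $8,460. Book value $47,944.
Year 2: ⌊$47,944 × 150%/10⌋ = $7,191. Book value $40,753.
Year 3: ⌊$40,753 × 150%/10⌋ = $6,112. Book value $34,641.
Year 4: ⌊$34,641 × 150%/10⌋ = $5,196. Book value $29,445.
Year 5: ⌊$29,445 × 150%/10⌋ = $4,416. Book value $25,029.
Year 6: ⌊$25,029 × 150%/10⌋ = $3,754. Book value $21,275.
Year 7: ⌊$21,275 × 150%/10⌋ = $3,191. Book value $18,084.
Year 8: ⌊$18,084 × 150%/10⌋ = $2,712. Book value $15,372.
Year 9: ⌊$15,372 × 150%/10⌋ = $2,305. Book value $13,067.
Year 10 (final): $13,067 − $7,400 = $5,667. Book value $7,400.

$5,667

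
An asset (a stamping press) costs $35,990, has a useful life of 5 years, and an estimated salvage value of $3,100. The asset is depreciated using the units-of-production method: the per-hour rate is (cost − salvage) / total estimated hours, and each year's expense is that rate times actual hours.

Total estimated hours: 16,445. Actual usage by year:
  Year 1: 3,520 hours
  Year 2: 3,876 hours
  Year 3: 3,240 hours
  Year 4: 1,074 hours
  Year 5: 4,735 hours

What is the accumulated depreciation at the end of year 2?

$14,792

Depreciable base = $35,990 − $3,100 = $32,890.
Rate = $32,890 / 16,445 hours = $2 per hour.
Year 1: 3,520 × $2 = $7,040. Book value $28,950.
Year 2: 3,876 × $2 = $7,752. Book value $21,198.
Accumulated through year 2 = $35,990 − $21,198 = $14,792.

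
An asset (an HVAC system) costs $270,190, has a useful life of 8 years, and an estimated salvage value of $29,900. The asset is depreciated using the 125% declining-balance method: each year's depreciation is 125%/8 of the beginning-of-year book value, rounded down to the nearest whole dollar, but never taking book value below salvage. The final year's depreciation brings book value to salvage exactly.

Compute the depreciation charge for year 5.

$21,396

Depreciable base = $270,190 − $29,900 = $240,290.
Year 1: ⌊$270,190 × 125%/8⌋ = $42,217. Book value $227,973.
Year 2: ⌊$227,973 × 125%/8⌋ = $35,620. Book value $192,353.
Year 3: ⌊$192,353 × 125%/8⌋ = $30,055. Book value $162,298.
Year 4: ⌊$162,298 × 125%/8⌋ = $25,359. Book value $136,939.
Year 5: ⌊$136,939 × 125%/8⌋ = $21,396. Book value $115,543.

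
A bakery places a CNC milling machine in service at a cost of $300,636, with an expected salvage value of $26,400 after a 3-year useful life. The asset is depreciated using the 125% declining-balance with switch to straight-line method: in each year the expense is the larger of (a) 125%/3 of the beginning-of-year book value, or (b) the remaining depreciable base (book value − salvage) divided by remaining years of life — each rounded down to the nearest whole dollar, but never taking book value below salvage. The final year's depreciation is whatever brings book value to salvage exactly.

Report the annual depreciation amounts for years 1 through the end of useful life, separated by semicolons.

$125,265; $74,485; $74,486

Depreciable base = $300,636 − $26,400 = $274,236.
Year 1: DB = ⌊$300,636 × 125%/3⌋ = $125,265; SL = ⌊$274,236/3⌋ = $91,412 → take DB $125,265. Book value $175,371.
Year 2: DB = ⌊$175,371 × 125%/3⌋ = $73,071; SL = ⌊$148,971/2⌋ = $74,485 → take SL $74,485. Book value $100,886.
Year 3 (final): $100,886 − $26,400 = $74,486. Book value $26,400.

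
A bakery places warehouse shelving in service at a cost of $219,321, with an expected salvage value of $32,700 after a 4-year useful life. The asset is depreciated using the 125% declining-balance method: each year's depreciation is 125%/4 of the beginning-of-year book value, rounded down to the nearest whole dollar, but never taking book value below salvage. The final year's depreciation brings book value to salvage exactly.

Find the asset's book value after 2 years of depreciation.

$103,664

Depreciable base = $219,321 − $32,700 = $186,621.
Year 1: ⌊$219,321 × 125%/4⌋ = $68,537. Book value $150,784.
Year 2: ⌊$150,784 × 125%/4⌋ = $47,120. Book value $103,664.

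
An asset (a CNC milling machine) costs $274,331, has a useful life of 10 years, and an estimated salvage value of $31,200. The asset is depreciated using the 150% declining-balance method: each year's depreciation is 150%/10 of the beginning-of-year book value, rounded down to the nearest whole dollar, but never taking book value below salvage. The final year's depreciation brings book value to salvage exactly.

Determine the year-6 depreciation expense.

Depreciable base = $274,331 − $31,200 = $243,131.
Year 1: ⌊$274,331 × 150%/10⌋ = $41,149. Book value $233,182.
Year 2: ⌊$233,182 × 150%/10⌋ = $34,977. Book value $198,205.
Year 3: ⌊$198,205 × 150%/10⌋ = $29,730. Book value $168,475.
Year 4: ⌊$168,475 × 150%/10⌋ = $25,271. Book value $143,204.
Year 5: ⌊$143,204 × 150%/10⌋ = $21,480. Book value $121,724.
Year 6: ⌊$121,724 × 150%/10⌋ = $18,258. Book value $103,466.

$18,258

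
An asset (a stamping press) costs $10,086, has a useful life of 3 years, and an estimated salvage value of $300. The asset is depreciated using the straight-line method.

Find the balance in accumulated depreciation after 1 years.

Depreciable base = $10,086 − $300 = $9,786.
Annual expense = $9,786 / 3 = $3,262.
End of year 1: book value $6,824.
Accumulated through year 1 = $10,086 − $6,824 = $3,262.

$3,262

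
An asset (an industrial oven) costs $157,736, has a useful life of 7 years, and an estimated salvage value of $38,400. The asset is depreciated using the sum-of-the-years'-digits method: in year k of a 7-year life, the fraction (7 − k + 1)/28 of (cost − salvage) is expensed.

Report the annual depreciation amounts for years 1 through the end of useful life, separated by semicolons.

$29,834; $25,572; $21,310; $17,048; $12,786; $8,524; $4,262

Depreciable base = $157,736 − $38,400 = $119,336.
Sum of the years' digits = 7+6+5+4+3+2+1 = 28.
Year 1: $119,336 × 7/28 = $29,834. Book value $127,902.
Year 2: $119,336 × 6/28 = $25,572. Book value $102,330.
Year 3: $119,336 × 5/28 = $21,310. Book value $81,020.
Year 4: $119,336 × 4/28 = $17,048. Book value $63,972.
Year 5: $119,336 × 3/28 = $12,786. Book value $51,186.
Year 6: $119,336 × 2/28 = $8,524. Book value $42,662.
Year 7: $119,336 × 1/28 = $4,262. Book value $38,400.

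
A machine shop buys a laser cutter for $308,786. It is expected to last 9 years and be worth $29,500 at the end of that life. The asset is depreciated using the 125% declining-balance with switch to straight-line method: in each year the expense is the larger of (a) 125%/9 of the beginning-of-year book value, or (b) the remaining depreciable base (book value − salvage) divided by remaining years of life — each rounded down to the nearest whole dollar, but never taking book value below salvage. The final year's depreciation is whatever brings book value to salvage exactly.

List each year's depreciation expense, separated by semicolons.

$42,886; $36,930; $31,801; $27,944; $27,945; $27,945; $27,945; $27,945; $27,945

Depreciable base = $308,786 − $29,500 = $279,286.
Year 1: DB = ⌊$308,786 × 125%/9⌋ = $42,886; SL = ⌊$279,286/9⌋ = $31,031 → take DB $42,886. Book value $265,900.
Year 2: DB = ⌊$265,900 × 125%/9⌋ = $36,930; SL = ⌊$236,400/8⌋ = $29,550 → take DB $36,930. Book value $228,970.
Year 3: DB = ⌊$228,970 × 125%/9⌋ = $31,801; SL = ⌊$199,470/7⌋ = $28,495 → take DB $31,801. Book value $197,169.
Year 4: DB = ⌊$197,169 × 125%/9⌋ = $27,384; SL = ⌊$167,669/6⌋ = $27,944 → take SL $27,944. Book value $169,225.
Year 5: DB = ⌊$169,225 × 125%/9⌋ = $23,503; SL = ⌊$139,725/5⌋ = $27,945 → take SL $27,945. Book value $141,280.
Year 6: DB = ⌊$141,280 × 125%/9⌋ = $19,622; SL = ⌊$111,780/4⌋ = $27,945 → take SL $27,945. Book value $113,335.
Year 7: DB = ⌊$113,335 × 125%/9⌋ = $15,740; SL = ⌊$83,835/3⌋ = $27,945 → take SL $27,945. Book value $85,390.
Year 8: DB = ⌊$85,390 × 125%/9⌋ = $11,859; SL = ⌊$55,890/2⌋ = $27,945 → take SL $27,945. Book value $57,445.
Year 9 (final): $57,445 − $29,500 = $27,945. Book value $29,500.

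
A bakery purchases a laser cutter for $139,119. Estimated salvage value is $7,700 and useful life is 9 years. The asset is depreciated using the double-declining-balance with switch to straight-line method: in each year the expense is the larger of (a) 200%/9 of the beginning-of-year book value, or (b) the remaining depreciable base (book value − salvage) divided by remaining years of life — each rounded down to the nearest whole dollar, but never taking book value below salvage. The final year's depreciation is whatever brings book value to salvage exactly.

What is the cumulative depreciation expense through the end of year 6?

$108,320

Depreciable base = $139,119 − $7,700 = $131,419.
Year 1: DB = ⌊$139,119 × 200%/9⌋ = $30,915; SL = ⌊$131,419/9⌋ = $14,602 → take DB $30,915. Book value $108,204.
Year 2: DB = ⌊$108,204 × 200%/9⌋ = $24,045; SL = ⌊$100,504/8⌋ = $12,563 → take DB $24,045. Book value $84,159.
Year 3: DB = ⌊$84,159 × 200%/9⌋ = $18,702; SL = ⌊$76,459/7⌋ = $10,922 → take DB $18,702. Book value $65,457.
Year 4: DB = ⌊$65,457 × 200%/9⌋ = $14,546; SL = ⌊$57,757/6⌋ = $9,626 → take DB $14,546. Book value $50,911.
Year 5: DB = ⌊$50,911 × 200%/9⌋ = $11,313; SL = ⌊$43,211/5⌋ = $8,642 → take DB $11,313. Book value $39,598.
Year 6: DB = ⌊$39,598 × 200%/9⌋ = $8,799; SL = ⌊$31,898/4⌋ = $7,974 → take DB $8,799. Book value $30,799.
Accumulated through year 6 = $139,119 − $30,799 = $108,320.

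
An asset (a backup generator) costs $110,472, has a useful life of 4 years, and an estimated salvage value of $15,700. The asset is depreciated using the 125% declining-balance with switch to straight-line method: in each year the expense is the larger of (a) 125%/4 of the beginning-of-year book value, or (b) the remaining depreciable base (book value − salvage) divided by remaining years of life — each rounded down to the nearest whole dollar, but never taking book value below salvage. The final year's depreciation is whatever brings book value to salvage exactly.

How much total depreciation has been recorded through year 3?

$76,514

Depreciable base = $110,472 − $15,700 = $94,772.
Year 1: DB = ⌊$110,472 × 125%/4⌋ = $34,522; SL = ⌊$94,772/4⌋ = $23,693 → take DB $34,522. Book value $75,950.
Year 2: DB = ⌊$75,950 × 125%/4⌋ = $23,734; SL = ⌊$60,250/3⌋ = $20,083 → take DB $23,734. Book value $52,216.
Year 3: DB = ⌊$52,216 × 125%/4⌋ = $16,317; SL = ⌊$36,516/2⌋ = $18,258 → take SL $18,258. Book value $33,958.
Accumulated through year 3 = $110,472 − $33,958 = $76,514.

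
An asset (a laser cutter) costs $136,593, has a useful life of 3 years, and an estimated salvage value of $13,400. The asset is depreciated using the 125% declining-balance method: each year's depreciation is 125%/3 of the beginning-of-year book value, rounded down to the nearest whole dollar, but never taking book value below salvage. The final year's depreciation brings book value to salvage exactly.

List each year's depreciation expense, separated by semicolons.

$56,913; $33,200; $33,080

Depreciable base = $136,593 − $13,400 = $123,193.
Year 1: ⌊$136,593 × 125%/3⌋ = $56,913. Book value $79,680.
Year 2: ⌊$79,680 × 125%/3⌋ = $33,200. Book value $46,480.
Year 3 (final): $46,480 − $13,400 = $33,080. Book value $13,400.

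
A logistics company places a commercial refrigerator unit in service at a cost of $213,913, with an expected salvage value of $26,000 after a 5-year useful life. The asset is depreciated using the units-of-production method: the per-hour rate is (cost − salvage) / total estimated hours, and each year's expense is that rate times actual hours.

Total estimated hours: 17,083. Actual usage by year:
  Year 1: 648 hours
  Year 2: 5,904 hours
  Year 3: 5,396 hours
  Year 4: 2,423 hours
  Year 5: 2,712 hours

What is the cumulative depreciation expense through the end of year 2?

Depreciable base = $213,913 − $26,000 = $187,913.
Rate = $187,913 / 17,083 hours = $11 per hour.
Year 1: 648 × $11 = $7,128. Book value $206,785.
Year 2: 5,904 × $11 = $64,944. Book value $141,841.
Accumulated through year 2 = $213,913 − $141,841 = $72,072.

$72,072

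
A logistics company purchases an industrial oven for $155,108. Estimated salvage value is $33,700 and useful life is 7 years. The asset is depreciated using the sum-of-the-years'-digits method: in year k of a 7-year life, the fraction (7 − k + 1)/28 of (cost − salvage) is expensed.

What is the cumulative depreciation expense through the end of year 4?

Depreciable base = $155,108 − $33,700 = $121,408.
Sum of the years' digits = 7+6+5+4+3+2+1 = 28.
Year 1: $121,408 × 7/28 = $30,352. Book value $124,756.
Year 2: $121,408 × 6/28 = $26,016. Book value $98,740.
Year 3: $121,408 × 5/28 = $21,680. Book value $77,060.
Year 4: $121,408 × 4/28 = $17,344. Book value $59,716.
Accumulated through year 4 = $155,108 − $59,716 = $95,392.

$95,392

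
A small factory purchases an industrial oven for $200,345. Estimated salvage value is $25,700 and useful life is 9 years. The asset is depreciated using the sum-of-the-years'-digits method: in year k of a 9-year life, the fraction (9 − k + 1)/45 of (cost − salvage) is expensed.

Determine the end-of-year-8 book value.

Depreciable base = $200,345 − $25,700 = $174,645.
Sum of the years' digits = 9+8+7+6+5+4+3+2+1 = 45.
Year 1: $174,645 × 9/45 = $34,929. Book value $165,416.
Year 2: $174,645 × 8/45 = $31,048. Book value $134,368.
Year 3: $174,645 × 7/45 = $27,167. Book value $107,201.
Year 4: $174,645 × 6/45 = $23,286. Book value $83,915.
Year 5: $174,645 × 5/45 = $19,405. Book value $64,510.
Year 6: $174,645 × 4/45 = $15,524. Book value $48,986.
Year 7: $174,645 × 3/45 = $11,643. Book value $37,343.
Year 8: $174,645 × 2/45 = $7,762. Book value $29,581.

$29,581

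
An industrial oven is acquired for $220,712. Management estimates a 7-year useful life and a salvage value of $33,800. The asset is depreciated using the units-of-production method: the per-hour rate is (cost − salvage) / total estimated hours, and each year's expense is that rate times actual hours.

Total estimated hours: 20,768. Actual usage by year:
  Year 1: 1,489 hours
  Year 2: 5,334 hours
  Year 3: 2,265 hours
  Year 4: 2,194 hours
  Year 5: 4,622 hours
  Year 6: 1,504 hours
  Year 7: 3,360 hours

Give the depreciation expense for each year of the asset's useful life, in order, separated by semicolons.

$13,401; $48,006; $20,385; $19,746; $41,598; $13,536; $30,240

Depreciable base = $220,712 − $33,800 = $186,912.
Rate = $186,912 / 20,768 hours = $9 per hour.
Year 1: 1,489 × $9 = $13,401. Book value $207,311.
Year 2: 5,334 × $9 = $48,006. Book value $159,305.
Year 3: 2,265 × $9 = $20,385. Book value $138,920.
Year 4: 2,194 × $9 = $19,746. Book value $119,174.
Year 5: 4,622 × $9 = $41,598. Book value $77,576.
Year 6: 1,504 × $9 = $13,536. Book value $64,040.
Year 7: 3,360 × $9 = $30,240. Book value $33,800.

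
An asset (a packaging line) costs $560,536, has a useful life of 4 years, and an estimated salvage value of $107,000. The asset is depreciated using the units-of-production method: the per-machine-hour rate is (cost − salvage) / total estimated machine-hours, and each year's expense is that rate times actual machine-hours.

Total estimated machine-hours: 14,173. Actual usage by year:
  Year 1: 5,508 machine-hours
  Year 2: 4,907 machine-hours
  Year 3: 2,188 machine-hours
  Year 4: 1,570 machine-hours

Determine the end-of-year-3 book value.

$157,240

Depreciable base = $560,536 − $107,000 = $453,536.
Rate = $453,536 / 14,173 machine-hours = $32 per machine-hour.
Year 1: 5,508 × $32 = $176,256. Book value $384,280.
Year 2: 4,907 × $32 = $157,024. Book value $227,256.
Year 3: 2,188 × $32 = $70,016. Book value $157,240.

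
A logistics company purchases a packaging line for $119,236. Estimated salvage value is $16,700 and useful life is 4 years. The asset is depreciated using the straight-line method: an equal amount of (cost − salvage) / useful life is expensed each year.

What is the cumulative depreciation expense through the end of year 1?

$25,634

Depreciable base = $119,236 − $16,700 = $102,536.
Annual expense = $102,536 / 4 = $25,634.
End of year 1: book value $93,602.
Accumulated through year 1 = $119,236 − $93,602 = $25,634.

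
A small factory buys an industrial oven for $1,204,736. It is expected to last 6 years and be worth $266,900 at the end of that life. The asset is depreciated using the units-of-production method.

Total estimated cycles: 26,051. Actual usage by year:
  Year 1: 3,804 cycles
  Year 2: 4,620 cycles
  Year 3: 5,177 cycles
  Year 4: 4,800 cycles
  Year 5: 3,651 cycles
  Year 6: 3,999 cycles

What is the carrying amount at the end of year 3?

Depreciable base = $1,204,736 − $266,900 = $937,836.
Rate = $937,836 / 26,051 cycles = $36 per cycle.
Year 1: 3,804 × $36 = $136,944. Book value $1,067,792.
Year 2: 4,620 × $36 = $166,320. Book value $901,472.
Year 3: 5,177 × $36 = $186,372. Book value $715,100.

$715,100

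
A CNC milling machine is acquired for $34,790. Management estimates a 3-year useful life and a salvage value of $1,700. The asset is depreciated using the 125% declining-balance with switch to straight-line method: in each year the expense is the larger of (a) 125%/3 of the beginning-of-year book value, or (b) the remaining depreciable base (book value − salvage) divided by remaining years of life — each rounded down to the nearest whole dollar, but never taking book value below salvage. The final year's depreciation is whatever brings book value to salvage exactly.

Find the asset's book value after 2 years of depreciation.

$10,998

Depreciable base = $34,790 − $1,700 = $33,090.
Year 1: DB = ⌊$34,790 × 125%/3⌋ = $14,495; SL = ⌊$33,090/3⌋ = $11,030 → take DB $14,495. Book value $20,295.
Year 2: DB = ⌊$20,295 × 125%/3⌋ = $8,456; SL = ⌊$18,595/2⌋ = $9,297 → take SL $9,297. Book value $10,998.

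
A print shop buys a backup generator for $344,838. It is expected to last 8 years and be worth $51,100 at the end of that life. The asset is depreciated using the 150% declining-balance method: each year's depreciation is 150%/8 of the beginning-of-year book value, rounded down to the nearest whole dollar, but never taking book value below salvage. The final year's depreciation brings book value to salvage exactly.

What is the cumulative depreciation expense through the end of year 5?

Depreciable base = $344,838 − $51,100 = $293,738.
Year 1: ⌊$344,838 × 150%/8⌋ = $64,657. Book value $280,181.
Year 2: ⌊$280,181 × 150%/8⌋ = $52,533. Book value $227,648.
Year 3: ⌊$227,648 × 150%/8⌋ = $42,684. Book value $184,964.
Year 4: ⌊$184,964 × 150%/8⌋ = $34,680. Book value $150,284.
Year 5: ⌊$150,284 × 150%/8⌋ = $28,178. Book value $122,106.
Accumulated through year 5 = $344,838 − $122,106 = $222,732.

$222,732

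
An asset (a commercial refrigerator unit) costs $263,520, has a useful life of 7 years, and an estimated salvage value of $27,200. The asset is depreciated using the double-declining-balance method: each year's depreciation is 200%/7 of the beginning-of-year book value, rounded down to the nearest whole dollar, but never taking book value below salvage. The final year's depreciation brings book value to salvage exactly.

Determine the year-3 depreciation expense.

$38,414

Depreciable base = $263,520 − $27,200 = $236,320.
Year 1: ⌊$263,520 × 200%/7⌋ = $75,291. Book value $188,229.
Year 2: ⌊$188,229 × 200%/7⌋ = $53,779. Book value $134,450.
Year 3: ⌊$134,450 × 200%/7⌋ = $38,414. Book value $96,036.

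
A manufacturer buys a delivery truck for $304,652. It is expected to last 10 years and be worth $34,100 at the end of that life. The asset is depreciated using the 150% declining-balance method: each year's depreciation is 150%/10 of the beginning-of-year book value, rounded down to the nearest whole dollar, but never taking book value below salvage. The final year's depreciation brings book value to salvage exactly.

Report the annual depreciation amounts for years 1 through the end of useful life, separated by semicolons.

Depreciable base = $304,652 − $34,100 = $270,552.
Year 1: ⌊$304,652 × 150%/10⌋ = $45,697. Book value $258,955.
Year 2: ⌊$258,955 × 150%/10⌋ = $38,843. Book value $220,112.
Year 3: ⌊$220,112 × 150%/10⌋ = $33,016. Book value $187,096.
Year 4: ⌊$187,096 × 150%/10⌋ = $28,064. Book value $159,032.
Year 5: ⌊$159,032 × 150%/10⌋ = $23,854. Book value $135,178.
Year 6: ⌊$135,178 × 150%/10⌋ = $20,276. Book value $114,902.
Year 7: ⌊$114,902 × 150%/10⌋ = $17,235. Book value $97,667.
Year 8: ⌊$97,667 × 150%/10⌋ = $14,650. Book value $83,017.
Year 9: ⌊$83,017 × 150%/10⌋ = $12,452. Book value $70,565.
Year 10 (final): $70,565 − $34,100 = $36,465. Book value $34,100.

$45,697; $38,843; $33,016; $28,064; $23,854; $20,276; $17,235; $14,650; $12,452; $36,465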